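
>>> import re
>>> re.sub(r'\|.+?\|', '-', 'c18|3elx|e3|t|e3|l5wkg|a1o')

'c18-e3-e3-a1o'

A non-greedy quantifier consumes as few characters as it can — just enough that the remainder of the pattern still matches from where it stops; whatever follows it matches normally.
Matches: at [3:9] → '|3elx|'; at [11:14] → '|t|'; at [16:23] → '|l5wkg|'.
`sub` substitutes '-' at each match site.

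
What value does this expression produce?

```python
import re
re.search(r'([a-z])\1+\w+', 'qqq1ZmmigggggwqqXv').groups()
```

`\1` has to match the exact text group 1 already captured.
`re.search` tries every starting position until one works.
The match spans [0:18] → 'qqq1ZmmigggggwqqXv'.
Captured: group 1 = 'q'.

('q',)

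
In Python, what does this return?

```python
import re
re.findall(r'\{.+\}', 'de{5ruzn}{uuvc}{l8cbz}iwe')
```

['{5ruzn}{uuvc}{l8cbz}']

Matches: at [2:22] → '{5ruzn}{uuvc}{l8cbz}'.
No capturing groups, so `findall` returns the 1 full match string.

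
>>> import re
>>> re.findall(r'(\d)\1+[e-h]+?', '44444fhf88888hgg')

['4', '8']

`\1` is not a pattern — it's the concrete string captured by group 1, re-applied verbatim.
Scanning left to right: at [0:6] match '44444f', group 1 = '4'; at [8:14] match '88888h', group 1 = '8'.
`findall` collects group 1 from each match (2 total).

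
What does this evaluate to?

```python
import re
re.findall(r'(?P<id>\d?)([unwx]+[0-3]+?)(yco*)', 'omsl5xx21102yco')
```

[('5', 'xx21102', 'yco')]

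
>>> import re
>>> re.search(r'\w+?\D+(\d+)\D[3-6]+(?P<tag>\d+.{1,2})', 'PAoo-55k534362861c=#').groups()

('55', '2861c=')

The match spans [0:19] → 'PAoo-55k534362861c='.
Captured: group 1 = '55', group 2 = '2861c='.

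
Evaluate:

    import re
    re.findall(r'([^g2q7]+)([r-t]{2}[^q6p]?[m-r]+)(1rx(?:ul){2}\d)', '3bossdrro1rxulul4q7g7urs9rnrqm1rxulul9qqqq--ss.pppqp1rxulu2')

Pattern: one or more of any character except [g2q7] (captured); then exactly 2 of a character in [r-t], then optionally any character except [q6p], then one or more of a character in [m-r] (captured); then the literal '1rx', then the literal 'ul' repeated 2 times, then a digit (captured).
Matches: at [0:17] match '3bossdrro1rxulul4', groups = ('3bossd', 'rro', '1rxulul4'); at [21:38] match 'urs9rnrqm1rxulul9', groups = ('u', 'rs9rnrqm', '1rxulul9').
`findall` packs the 3 group values into a tuple for every match.

[('3bossd', 'rro', '1rxulul4'), ('u', 'rs9rnrqm', '1rxulul9')]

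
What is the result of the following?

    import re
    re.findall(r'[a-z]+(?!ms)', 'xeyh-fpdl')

['xeyh', 'fpdl']

Because the assertion is negative and zero-width, positions next to the forbidden text are skipped.
Walking the string: at [0:4] → 'xeyh'; at [5:9] → 'fpdl'.
`findall` yields the raw match text (2 of them) because the pattern has no groups.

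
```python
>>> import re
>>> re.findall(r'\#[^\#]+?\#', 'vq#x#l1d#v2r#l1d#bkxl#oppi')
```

Walking the string: at [2:5] → '#x#'; at [8:13] → '#v2r#'; at [16:22] → '#bkxl#'.
`findall` yields the raw match text (3 of them) because the pattern has no groups.

['#x#', '#v2r#', '#bkxl#']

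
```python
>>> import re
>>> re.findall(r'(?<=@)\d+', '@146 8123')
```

['146']

The positive lookaround only admits positions where the adjacent text matches; those characters stay outside the span.
Matches: at [1:4] → '146'.
Since nothing is captured, `findall` lists the 1 matched substring directly.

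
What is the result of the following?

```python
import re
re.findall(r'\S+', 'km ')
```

['km']

Pattern: one or more of a non-whitespace character.
Walking the string: at [0:2] → 'km'.
`findall` yields the raw match text (1 of them) because the pattern has no groups.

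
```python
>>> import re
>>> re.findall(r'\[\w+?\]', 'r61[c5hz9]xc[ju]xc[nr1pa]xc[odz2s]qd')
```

No capturing groups, so `findall` returns the 4 full match strings.

['[c5hz9]', '[ju]', '[nr1pa]', '[odz2s]']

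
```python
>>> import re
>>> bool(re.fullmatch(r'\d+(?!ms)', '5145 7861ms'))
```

False

Because the assertion is negative and zero-width, positions next to the forbidden text are skipped.
For `fullmatch`, every character of the input must be accounted for by the pattern.
Here there's no way to consume every character, so the call returns None, and `bool(None)` is False.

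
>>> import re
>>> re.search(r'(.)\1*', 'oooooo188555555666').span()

`\1` is not a pattern — it's the concrete string captured by group 1, re-applied verbatim.
`search` walks the string left to right and returns the first match it finds.
The match spans [0:6] → 'oooooo'.
Captured: group 1 = 'o'.

(0, 6)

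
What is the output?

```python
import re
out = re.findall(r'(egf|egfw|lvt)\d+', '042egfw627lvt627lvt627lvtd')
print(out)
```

['egfw', 'lvt', 'lvt']

Walking the string: at [3:10] match 'egfw627', group 1 = 'egfw'; at [10:16] match 'lvt627', group 1 = 'lvt'; at [16:22] match 'lvt627', group 1 = 'lvt'.
`findall` collects group 1 from each match (3 total).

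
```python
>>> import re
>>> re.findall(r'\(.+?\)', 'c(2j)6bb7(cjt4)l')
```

A non-greedy quantifier consumes as few characters as it can — just enough that the remainder of the pattern still matches from where it stops; whatever follows it matches normally.
No capturing groups, so `findall` returns the 2 full match strings.

['(2j)', '(cjt4)']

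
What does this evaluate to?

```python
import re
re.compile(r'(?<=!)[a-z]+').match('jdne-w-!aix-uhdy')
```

None

The `(?=…)`/`(?<=…)` assertion just peeks at neighbouring text; it doesn't advance the match position.
`re.match` won't scan ahead — the pattern has to work from the very first character.
Here the pattern fails at index 0, so the call returns None.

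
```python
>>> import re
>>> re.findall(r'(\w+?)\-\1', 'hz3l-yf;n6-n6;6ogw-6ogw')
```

['n6', '6ogw']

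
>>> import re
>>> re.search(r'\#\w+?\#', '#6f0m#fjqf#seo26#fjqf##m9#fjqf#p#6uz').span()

`search` walks the string left to right and returns the first match it finds.
The match spans [0:6] → '#6f0m#'.

(0, 6)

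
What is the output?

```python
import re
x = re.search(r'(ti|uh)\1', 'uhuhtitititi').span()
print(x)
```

(0, 4)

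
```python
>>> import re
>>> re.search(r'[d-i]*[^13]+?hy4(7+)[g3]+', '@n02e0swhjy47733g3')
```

None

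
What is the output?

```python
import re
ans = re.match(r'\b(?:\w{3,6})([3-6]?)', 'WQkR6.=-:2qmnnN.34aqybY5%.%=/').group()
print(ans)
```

`re.match` won't scan ahead — the pattern has to work from the very first character.
The match spans [0:5] → 'WQkR6'.

WQkR6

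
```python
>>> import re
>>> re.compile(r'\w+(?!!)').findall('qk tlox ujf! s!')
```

A negative assertion filters positions out without eating any characters.
Since nothing is captured, `findall` lists the 3 matched substrings directly.

['qk', 'tlox', 'uj']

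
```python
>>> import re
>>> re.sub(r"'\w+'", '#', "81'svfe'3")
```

'81#3'

Each match is replaced by '#'.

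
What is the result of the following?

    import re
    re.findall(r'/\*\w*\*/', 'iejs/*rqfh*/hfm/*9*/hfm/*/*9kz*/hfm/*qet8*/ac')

['/*rqfh*/', '/*9*/', '/*9kz*/', '/*qet8*/']

Matches: at [4:12] → '/*rqfh*/'; at [15:20] → '/*9*/'; at [25:32] → '/*9kz*/'; at [35:43] → '/*qet8*/'.
No capturing groups, so `findall` returns the 4 full match strings.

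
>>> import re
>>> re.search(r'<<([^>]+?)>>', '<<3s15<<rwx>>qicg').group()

'<<3s15<<rwx>>'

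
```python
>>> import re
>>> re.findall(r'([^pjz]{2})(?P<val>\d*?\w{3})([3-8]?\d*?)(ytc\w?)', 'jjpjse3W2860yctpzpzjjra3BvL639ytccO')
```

[('ra', '3BvL', '639', 'ytcc')]

This matches exactly 2 of any character except [pjz] (captured); then zero or more of a digit (lazy), then exactly 3 of a word character (captured as 'val'); then optionally a character in [3-8], then zero or more of a digit (lazy) (captured); then the literal 'ytc', then optionally a word character (captured).
With 4 capturing groups, `findall` returns a 4-tuple per match.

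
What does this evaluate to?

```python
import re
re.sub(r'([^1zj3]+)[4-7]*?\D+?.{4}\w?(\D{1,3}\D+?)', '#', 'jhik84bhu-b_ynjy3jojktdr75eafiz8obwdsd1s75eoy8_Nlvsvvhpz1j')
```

'j##1#1j'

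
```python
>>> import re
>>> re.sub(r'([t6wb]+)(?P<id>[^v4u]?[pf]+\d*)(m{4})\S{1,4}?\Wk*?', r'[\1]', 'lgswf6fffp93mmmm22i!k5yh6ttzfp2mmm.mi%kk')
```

Pattern: one or more of one of [t6wb] (captured); then optionally any character except [v4u], then one or more of one of [pf], then zero or more of a digit (captured as 'id'); then exactly 4 of a literal 'm' (captured); then 1 to 4 of a non-whitespace character (lazy), then a non-word character, then zero or more of the literal 'k' (lazy).
Matches: at [5:20] → '6fffp93mmmm22i!'.
Each match is replaced using the text its own group 1 captured.

'lgswf[6]k5yh6ttzfp2mmm.mi%kk'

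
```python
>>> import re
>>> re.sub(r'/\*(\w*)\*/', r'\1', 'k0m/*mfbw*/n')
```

'k0mmfbwn'

Matches: at [3:11] → '/*mfbw*/'.
Each match is replaced using the text its own group 1 captured.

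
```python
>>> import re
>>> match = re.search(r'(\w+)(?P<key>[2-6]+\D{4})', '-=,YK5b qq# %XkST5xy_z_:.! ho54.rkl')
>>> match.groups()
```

('YK', '5b qq')

The match spans [3:10] → 'YK5b qq'.
Captured: group 1 = 'YK', group 2 = '5b qq'.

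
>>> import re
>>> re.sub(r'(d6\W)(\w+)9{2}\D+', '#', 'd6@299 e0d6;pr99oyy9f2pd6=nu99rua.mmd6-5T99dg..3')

This matches the literal 'd6', then a non-word character (captured); then one or more of a word character (captured); then exactly 2 of a literal '9', then one or more of a non-digit.
Each match is replaced by '#'.

'#0#9f2p#6-5T99dg..3'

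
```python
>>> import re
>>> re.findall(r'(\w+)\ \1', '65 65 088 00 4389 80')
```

['65']

A backreference is literal: `\1` must see the identical characters the first group matched.
With a single group, `findall` returns only what that group captured — 1 item.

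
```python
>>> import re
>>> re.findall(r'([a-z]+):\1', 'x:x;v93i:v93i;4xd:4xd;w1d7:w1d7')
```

`\1` has to match the exact text group 1 already captured.
Walking the string: at [0:3] match 'x:x', group 1 = 'x'.
With a single group, `findall` returns only what that group captured — 1 item.

['x']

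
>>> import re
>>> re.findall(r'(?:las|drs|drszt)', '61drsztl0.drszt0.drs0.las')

Branches in `(...|...)` are attempted left-to-right; the first branch that allows the whole pattern to succeed is taken.
With no groups in the pattern, `findall` gives back each whole match — 4 here.

['drs', 'drs', 'drs', 'las']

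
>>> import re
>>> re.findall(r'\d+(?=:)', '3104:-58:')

['3104', '58']

The lookaround is zero-width — it requires the adjacent text to match without consuming it, so the asserted text isn't part of the match.
Since nothing is captured, `findall` lists the 2 matched substrings directly.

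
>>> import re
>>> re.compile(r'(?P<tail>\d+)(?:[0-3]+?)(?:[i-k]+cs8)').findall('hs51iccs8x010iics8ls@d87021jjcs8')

['01', '8702']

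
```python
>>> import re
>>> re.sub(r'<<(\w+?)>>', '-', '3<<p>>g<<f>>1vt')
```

'3-g-1vt'

Matches: at [1:6] → '<<p>>'; at [7:12] → '<<f>>'.
Every occurrence is swapped for '-'.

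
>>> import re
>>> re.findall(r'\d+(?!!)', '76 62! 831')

Because the assertion is negative and zero-width, positions next to the forbidden text are skipped.
Since nothing is captured, `findall` lists the 3 matched substrings directly.

['76', '6', '831']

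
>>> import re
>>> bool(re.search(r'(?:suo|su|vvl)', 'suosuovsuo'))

True

`re.search` scans for the first position where the pattern succeeds.
The match spans [0:3] → 'suo'.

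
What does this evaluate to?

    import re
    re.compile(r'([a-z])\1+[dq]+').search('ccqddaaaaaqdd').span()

(0, 5)

The backreference `\1` re-matches whatever the first group consumed, character for character.
`re.search` scans for the first position where the pattern succeeds.
The match spans [0:5] → 'ccqdd'.
Captured: group 1 = 'c'.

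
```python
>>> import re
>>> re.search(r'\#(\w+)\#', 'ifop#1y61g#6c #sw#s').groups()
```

('1y61g',)

The match spans [4:11] → '#1y61g#'.
Captured: group 1 = '1y61g'.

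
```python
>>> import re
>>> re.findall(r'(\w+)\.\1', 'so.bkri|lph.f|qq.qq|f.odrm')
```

After group 1 captures some text, `\1` only succeeds where that same text appears again.
Walking the string: at [14:19] match 'qq.qq', group 1 = 'qq'.
One capturing group, so `findall` returns just the captured substring from the one match — 1 in all.

['qq']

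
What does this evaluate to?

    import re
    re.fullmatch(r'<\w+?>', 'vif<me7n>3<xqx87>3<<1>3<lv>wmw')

For `fullmatch`, every character of the input must be accounted for by the pattern.
Here there's no way to consume every character, so the call returns None.

None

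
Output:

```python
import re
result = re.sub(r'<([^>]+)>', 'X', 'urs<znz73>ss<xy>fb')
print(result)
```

ursXssXfb

Every occurrence is swapped for 'X'.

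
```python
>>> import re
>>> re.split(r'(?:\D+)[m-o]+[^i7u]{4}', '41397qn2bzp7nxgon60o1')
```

The pattern matches one or more of a non-digit (non-capturing group); then one or more of a character in [m-o], then exactly 4 of any character except [i7u].
The string is cut at each match, leaving 3 pieces.

['41397', '7', '']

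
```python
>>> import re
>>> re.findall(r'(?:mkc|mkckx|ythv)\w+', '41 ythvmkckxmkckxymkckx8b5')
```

Matches: at [3:26] → 'ythvmkckxmkckxymkckx8b5'.
`findall` yields the raw match text (1 of them) because the pattern has no groups.

['ythvmkckxmkckxymkckx8b5']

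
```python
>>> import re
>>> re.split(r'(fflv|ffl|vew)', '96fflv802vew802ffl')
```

Branches in `(...|...)` are attempted left-to-right; the first branch that allows the whole pattern to succeed is taken.
Matches to split on: at [2:6] → 'fflv'; at [9:12] → 'vew'; at [15:18] → 'ffl'.
Because the pattern has a capturing group, `split` also inserts each captured text between the pieces.

['96', 'fflv', '802', 'vew', '802', 'ffl', '']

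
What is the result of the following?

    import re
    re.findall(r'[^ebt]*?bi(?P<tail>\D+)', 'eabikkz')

['kkz']

The pattern matches zero or more of any character except [ebt] (lazy), then the literal 'bi'; then one or more of a non-digit (captured as 'tail').
Scanning left to right: at [1:7] match 'abikkz', group 1 = 'kkz'.
`findall` collects group 1 from the one match (1 total).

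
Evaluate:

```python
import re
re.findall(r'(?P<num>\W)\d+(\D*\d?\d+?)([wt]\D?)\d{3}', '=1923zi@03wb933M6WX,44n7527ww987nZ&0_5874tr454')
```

[('=', 'zi@03', 'wb'), (',', 'n7527', 'ww'), ('&', '_5874', 'tr')]

With 3 capturing groups, `findall` returns a 3-tuple per match.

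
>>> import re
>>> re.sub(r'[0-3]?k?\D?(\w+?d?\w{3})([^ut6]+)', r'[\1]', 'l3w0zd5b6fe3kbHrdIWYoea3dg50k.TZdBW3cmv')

Pattern: optionally a character in [0-3], then optionally the literal 'k', then optionally a non-digit; then one or more of a word character (lazy), then optionally a literal 'd', then exactly 3 of a word character (captured); then one or more of any character except [ut6] (captured).
Lazy quantifiers expand one character at a time until the remainder of the pattern can match.
Matches: at [0:8] → 'l3w0zd5b'; at [8:39] → '6fe3kbHrdIWYoea3dg50k.TZdBW3cmv'.
The replacement refers to a captured group, so each match is rewritten using its own captured text.

'[3w0z][6fe3]'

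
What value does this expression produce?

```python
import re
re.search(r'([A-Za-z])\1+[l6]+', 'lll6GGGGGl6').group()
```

'lll6'

`\1` has to match the exact text group 1 already captured.
`re.search` tries every starting position until one works.
The match spans [0:4] → 'lll6'.
Captured: group 1 = 'l'.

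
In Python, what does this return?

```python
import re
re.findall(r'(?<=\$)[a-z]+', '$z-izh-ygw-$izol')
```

The `(?=…)`/`(?<=…)` assertion just peeks at neighbouring text; it doesn't advance the match position.
Walking the string: at [1:2] → 'z'; at [12:16] → 'izol'.
Since nothing is captured, `findall` lists the 2 matched substrings directly.

['z', 'izol']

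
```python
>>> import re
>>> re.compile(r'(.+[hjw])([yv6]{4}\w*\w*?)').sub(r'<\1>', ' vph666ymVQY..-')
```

'< vph>..-'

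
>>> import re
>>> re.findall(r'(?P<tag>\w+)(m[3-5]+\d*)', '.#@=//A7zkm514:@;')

The pattern matches one or more of a word character (captured as 'tag'); then the literal 'm', then one or more of a character in [3-5], then zero or more of a digit (captured).
Scanning left to right: at [6:14] match 'A7zkm514', groups = ('A7zk', 'm514').
`findall` packs the 2 group values into a tuple for every match.

[('A7zk', 'm514')]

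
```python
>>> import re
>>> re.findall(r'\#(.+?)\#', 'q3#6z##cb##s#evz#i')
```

['6z', 'cb', 's']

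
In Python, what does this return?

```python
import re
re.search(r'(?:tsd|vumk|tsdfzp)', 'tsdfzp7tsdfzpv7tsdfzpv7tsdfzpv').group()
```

'tsd'

Alternation tries branches left to right and keeps the first one that lets the overall match succeed at that position.
`re.search` tries every starting position until one works.
The match spans [0:3] → 'tsd'.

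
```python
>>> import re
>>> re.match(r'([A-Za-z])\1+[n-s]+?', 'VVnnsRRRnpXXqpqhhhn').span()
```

(0, 3)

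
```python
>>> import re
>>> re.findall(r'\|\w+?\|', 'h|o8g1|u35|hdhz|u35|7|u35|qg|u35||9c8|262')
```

['|o8g1|', '|hdhz|', '|7|', '|qg|', '|9c8|']

Walking the string: at [1:7] → '|o8g1|'; at [10:16] → '|hdhz|'; at [19:22] → '|7|'; at [25:29] → '|qg|'; at [33:38] → '|9c8|'.
With no groups in the pattern, `findall` gives back each whole match — 5 here.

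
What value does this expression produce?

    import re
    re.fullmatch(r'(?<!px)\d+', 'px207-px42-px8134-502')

A negative assertion filters positions out without eating any characters.
`re.fullmatch` requires the pattern to consume the entire string.
Here there's no way to consume every character, so the call returns None.

None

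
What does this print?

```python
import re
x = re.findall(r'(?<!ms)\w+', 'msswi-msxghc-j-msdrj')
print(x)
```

['msswi', 'msxghc', 'j', 'msdrj']

The negative lookahead/lookbehind blocks any match where the forbidden context is present.
Matches: at [0:5] → 'msswi'; at [6:12] → 'msxghc'; at [13:14] → 'j'; at [15:20] → 'msdrj'.
Since nothing is captured, `findall` lists the 4 matched substrings directly.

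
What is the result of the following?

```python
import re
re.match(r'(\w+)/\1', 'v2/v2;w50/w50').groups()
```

('v2',)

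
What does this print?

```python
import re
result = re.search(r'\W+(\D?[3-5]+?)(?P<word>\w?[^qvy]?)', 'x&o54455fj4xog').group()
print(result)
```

&o544

This matches one or more of a non-word character; then optionally a non-digit, then one or more of a character in [3-5] (lazy) (captured); then optionally a word character, then optionally any character except [qvy] (captured as 'word').
The `?` after the quantifier makes it lazy — it takes as little as possible before letting the rest of the pattern try.
Unlike `match`, `search` isn't anchored — it looks for the pattern anywhere in the string.
The match spans [1:6] → '&o544'.
Captured: group 1 = 'o5', group 2 = '44'.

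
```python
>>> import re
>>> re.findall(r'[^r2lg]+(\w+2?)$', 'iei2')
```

One capturing group, so `findall` returns just the captured substring from the one match — 1 in all.

['2']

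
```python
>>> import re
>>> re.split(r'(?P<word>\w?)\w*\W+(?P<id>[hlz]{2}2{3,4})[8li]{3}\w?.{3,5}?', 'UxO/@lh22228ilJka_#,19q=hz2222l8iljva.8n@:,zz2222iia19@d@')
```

['', 'U', 'lh2222', '#,', '1', 'hz2222', '.8n@:,zz2222iia19@d@']

This matches optionally a word character (captured as 'word'); then zero or more of a word character, then one or more of a non-word character; then exactly 2 of one of [hlz], then 3 to 4 of the literal '2' (captured as 'id'); then exactly 3 of one of [8li], then optionally a word character, then 3 to 5 of any character (lazy).
A non-greedy quantifier consumes as few characters as it can — just enough that the remainder of the pattern still matches from where it stops; whatever follows it matches normally.
Matches to split on: at [0:18] → 'UxO/@lh22228ilJka_'; at [20:37] → '19q=hz2222l8iljva'.
Because the pattern has a capturing group, `split` also inserts each captured text between the pieces.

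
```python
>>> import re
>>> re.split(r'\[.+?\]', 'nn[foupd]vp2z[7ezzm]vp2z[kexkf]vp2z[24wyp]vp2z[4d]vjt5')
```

['nn', 'vp2z', 'vp2z', 'vp2z', 'vp2z', 'vjt5']

Splitting on the pattern gives 6 pieces.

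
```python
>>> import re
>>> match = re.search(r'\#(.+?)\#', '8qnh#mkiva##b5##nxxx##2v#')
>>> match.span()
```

(4, 11)

A non-greedy quantifier consumes as few characters as it can — just enough that the remainder of the pattern still matches from where it stops; whatever follows it matches normally.
The match spans [4:11] → '#mkiva#'.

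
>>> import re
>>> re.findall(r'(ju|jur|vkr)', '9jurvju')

Branches in `(...|...)` are attempted left-to-right; the first branch that allows the whole pattern to succeed is taken.
One capturing group, so `findall` returns just the captured substring from each match — 2 in all.

['ju', 'ju']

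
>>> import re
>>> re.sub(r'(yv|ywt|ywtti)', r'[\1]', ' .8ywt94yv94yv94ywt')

Matches: at [3:6] → 'ywt'; at [8:10] → 'yv'; at [12:14] → 'yv'; at [16:19] → 'ywt'.
Each match is replaced using the text its own group 1 captured.

' .8[ywt]94[yv]94[yv]94[ywt]'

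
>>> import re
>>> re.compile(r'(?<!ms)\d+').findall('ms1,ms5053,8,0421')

['053', '8', '0421']

The negative lookahead/lookbehind blocks any match where the forbidden context is present.
Since nothing is captured, `findall` lists the 3 matched substrings directly.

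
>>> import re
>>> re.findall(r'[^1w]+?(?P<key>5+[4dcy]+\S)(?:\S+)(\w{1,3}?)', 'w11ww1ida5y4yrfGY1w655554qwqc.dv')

[('5y4yr', 'v')]

The pattern matches one or more of any character except [1w] (lazy); then one or more of a literal '5', then one or more of one of [4dcy], then a non-whitespace character (captured as 'key'); then one or more of a non-whitespace character (non-capturing group); then 1 to 3 of a word character (lazy) (captured).
Multiple groups make `findall` return tuples — one 2-tuple for the one match.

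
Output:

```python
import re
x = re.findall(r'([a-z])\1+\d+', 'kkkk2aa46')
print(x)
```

A backreference is literal: `\1` must see the identical characters the first group matched.
`findall` collects group 1 from each match (2 total).

['k', 'a']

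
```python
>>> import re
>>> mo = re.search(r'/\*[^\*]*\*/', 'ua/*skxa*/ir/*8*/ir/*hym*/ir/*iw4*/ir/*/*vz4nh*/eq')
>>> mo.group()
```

The match spans [2:10] → '/*skxa*/'.

'/*skxa*/'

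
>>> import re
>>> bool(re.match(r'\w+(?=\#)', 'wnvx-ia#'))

False

The `(?=…)`/`(?<=…)` assertion just peeks at neighbouring text; it doesn't advance the match position.
With `match`, the pattern is implicitly anchored at the beginning.
Here the string doesn't start with a match, so the call returns None, and `bool(None)` is False.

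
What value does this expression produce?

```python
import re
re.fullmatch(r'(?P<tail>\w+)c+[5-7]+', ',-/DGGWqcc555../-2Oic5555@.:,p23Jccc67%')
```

`fullmatch` succeeds only if the pattern covers the string from start to end.
Here there's no way to consume every character, so the call returns None.

None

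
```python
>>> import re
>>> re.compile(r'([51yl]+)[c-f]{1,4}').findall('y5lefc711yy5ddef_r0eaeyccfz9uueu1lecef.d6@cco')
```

['y5l', '11yy5', 'y', '1l']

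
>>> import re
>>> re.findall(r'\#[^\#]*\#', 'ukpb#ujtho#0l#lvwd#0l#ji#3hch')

['#ujtho#', '#lvwd#', '#ji#']

Matches: at [4:11] → '#ujtho#'; at [13:19] → '#lvwd#'; at [21:25] → '#ji#'.
Since nothing is captured, `findall` lists the 3 matched substrings directly.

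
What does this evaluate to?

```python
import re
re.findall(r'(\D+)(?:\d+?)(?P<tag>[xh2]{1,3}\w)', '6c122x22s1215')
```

Lazy quantifiers expand one character at a time until the remainder of the pattern can match.
`findall` packs the 2 group values into a tuple for every match.

[('c', '22x2'), ('s', '21')]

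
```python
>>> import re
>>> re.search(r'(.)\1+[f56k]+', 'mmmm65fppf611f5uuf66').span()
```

A backreference is literal: `\1` must see the identical characters the first group matched.
The match spans [0:7] → 'mmmm65f'.

(0, 7)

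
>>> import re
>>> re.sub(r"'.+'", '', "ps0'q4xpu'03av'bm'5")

'ps05'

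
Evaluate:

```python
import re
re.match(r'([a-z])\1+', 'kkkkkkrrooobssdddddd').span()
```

With `match`, the pattern is implicitly anchored at the beginning.
The match spans [0:6] → 'kkkkkk'.

(0, 6)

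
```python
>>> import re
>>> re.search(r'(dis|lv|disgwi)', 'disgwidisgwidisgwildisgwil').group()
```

The regex engine tests alternatives in the order written; an earlier branch that matches wins even if a later one would match more.
`search` walks the string left to right and returns the first match it finds.
The match spans [0:3] → 'dis'.
Captured: group 1 = 'dis'.

'dis'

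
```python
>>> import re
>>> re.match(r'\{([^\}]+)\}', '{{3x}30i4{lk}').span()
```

(0, 5)

`re.match` won't scan ahead — the pattern has to work from the very first character.
The match spans [0:5] → '{{3x}'.
Captured: group 1 = '{3x'.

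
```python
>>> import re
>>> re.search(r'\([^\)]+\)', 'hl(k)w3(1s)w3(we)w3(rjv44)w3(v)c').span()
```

(2, 5)

Unlike `match`, `search` isn't anchored — it looks for the pattern anywhere in the string.
The match spans [2:5] → '(k)'.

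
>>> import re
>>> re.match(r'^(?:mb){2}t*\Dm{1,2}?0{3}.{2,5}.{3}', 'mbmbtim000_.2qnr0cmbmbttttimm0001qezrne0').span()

(0, 18)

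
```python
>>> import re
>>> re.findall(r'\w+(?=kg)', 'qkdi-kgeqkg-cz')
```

['kgeq']

Because the assertion is zero-width, the text it checks is not consumed and won't appear in the result.
Scanning left to right: at [5:9] → 'kgeq'.
`findall` yields the raw match text (1 of them) because the pattern has no groups.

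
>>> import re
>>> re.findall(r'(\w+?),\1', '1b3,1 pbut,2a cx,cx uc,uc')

['cx', 'uc']

After group 1 captures some text, `\1` only succeeds where that same text appears again.
With a single group, `findall` returns only what that group captured — 2 items.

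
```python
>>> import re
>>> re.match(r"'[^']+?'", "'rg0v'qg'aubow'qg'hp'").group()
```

"'rg0v'"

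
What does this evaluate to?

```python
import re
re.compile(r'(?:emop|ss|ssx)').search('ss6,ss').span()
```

(0, 2)

`re.search` scans for the first position where the pattern succeeds.
The match spans [0:2] → 'ss'.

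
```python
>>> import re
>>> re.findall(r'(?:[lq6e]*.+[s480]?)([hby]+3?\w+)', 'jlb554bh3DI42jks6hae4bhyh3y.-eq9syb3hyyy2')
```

One capturing group, so `findall` returns just the captured substring from the one match — 1 in all.

['y2']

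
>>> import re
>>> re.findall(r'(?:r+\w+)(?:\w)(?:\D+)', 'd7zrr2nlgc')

['rr2nlgc']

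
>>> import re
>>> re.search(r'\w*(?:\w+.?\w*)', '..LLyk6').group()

'LLyk6'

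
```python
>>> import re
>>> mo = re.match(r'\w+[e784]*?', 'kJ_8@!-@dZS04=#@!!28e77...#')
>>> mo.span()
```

(0, 4)

The pattern matches one or more of a word character; then zero or more of one of [e784] (lazy).
`re.match` won't scan ahead — the pattern has to work from the very first character.
The match spans [0:4] → 'kJ_8'.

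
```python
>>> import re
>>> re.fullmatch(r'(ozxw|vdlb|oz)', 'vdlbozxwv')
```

None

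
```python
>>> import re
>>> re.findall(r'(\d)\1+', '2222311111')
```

['2', '1']

A backreference is literal: `\1` must see the identical characters the first group matched.
One capturing group, so `findall` returns just the captured substring from each match — 2 in all.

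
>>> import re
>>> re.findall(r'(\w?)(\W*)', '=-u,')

[('', '=-'), ('u', ','), ('', '')]

Pattern: optionally a word character (captured); then zero or more of a non-word character (captured).
Multiple groups make `findall` return tuples — one 2-tuple for each match.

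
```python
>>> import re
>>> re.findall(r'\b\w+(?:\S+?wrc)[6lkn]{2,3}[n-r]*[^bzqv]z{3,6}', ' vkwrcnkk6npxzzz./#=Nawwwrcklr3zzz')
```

['vkwrcnkk6npxzzz./#=Nawwwrcklr3zzz']

The pattern matches a word boundary (`\b`, zero-width); then one or more of a word character; then one or more of a non-whitespace character (lazy), then the literal 'wrc' (non-capturing group); then 2 to 3 of one of [6lkn], then zero or more of a character in [n-r]; then any character except [bzqv], then 3 to 6 of the literal 'z'.
Walking the string: at [1:34] → 'vkwrcnkk6npxzzz./#=Nawwwrcklr3zzz'.
No capturing groups, so `findall` returns the 1 full match string.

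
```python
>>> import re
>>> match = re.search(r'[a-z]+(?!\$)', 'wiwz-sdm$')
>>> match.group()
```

The negative lookaround is zero-width — it rules out positions where the adjacent text would match, without consuming anything.
The match spans [0:4] → 'wiwz'.

'wiwz'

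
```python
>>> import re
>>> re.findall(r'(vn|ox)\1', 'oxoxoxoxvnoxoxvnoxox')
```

['ox', 'ox', 'ox', 'ox']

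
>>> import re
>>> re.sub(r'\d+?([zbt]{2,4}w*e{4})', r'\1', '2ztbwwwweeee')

'ztbwwwweeee'

Pattern: one or more of a digit (lazy); then 2 to 4 of one of [zbt], then zero or more of a literal 'w', then exactly 4 of a literal 'e' (captured).
The replacement refers to a captured group, so each match is rewritten using its own captured text.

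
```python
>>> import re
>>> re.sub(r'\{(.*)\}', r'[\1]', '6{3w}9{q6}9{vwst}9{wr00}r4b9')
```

Matches: at [1:24] → '{3w}9{q6}9{vwst}9{wr00}'.
`\1` in the replacement pulls in group 1's text for each match.

'6[3w}9{q6}9{vwst}9{wr00]r4b9'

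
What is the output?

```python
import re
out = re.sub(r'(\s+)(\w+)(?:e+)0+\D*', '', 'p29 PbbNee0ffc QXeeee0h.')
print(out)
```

p290h.

This matches one or more of whitespace (captured); then one or more of a word character (captured); then one or more of a literal 'e' (non-capturing group); then one or more of the literal '0', then zero or more of a non-digit.
Matches: at [3:21] → ' PbbNee0ffc QXeeee'.
Each match is replaced by ''.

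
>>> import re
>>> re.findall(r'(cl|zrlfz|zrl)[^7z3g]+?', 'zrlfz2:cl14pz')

['zrlfz', 'cl']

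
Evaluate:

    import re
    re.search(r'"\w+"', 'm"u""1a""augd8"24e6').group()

'"u"'

Unlike `match`, `search` isn't anchored — it looks for the pattern anywhere in the string.
The match spans [1:4] → '"u"'.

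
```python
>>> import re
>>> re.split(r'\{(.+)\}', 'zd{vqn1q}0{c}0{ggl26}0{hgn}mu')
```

['zd', 'vqn1q}0{c}0{ggl26}0{hgn', 'mu']

Matches to split on: at [2:27] → '{vqn1q}0{c}0{ggl26}0{hgn}'.
The group in the pattern means `split` returns the separators' captures alongside the pieces.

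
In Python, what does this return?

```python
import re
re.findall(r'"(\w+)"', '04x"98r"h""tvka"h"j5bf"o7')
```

['98r', 'tvka', 'j5bf']

Walking the string: at [3:8] match '"98r"', group 1 = '98r'; at [10:16] match '"tvka"', group 1 = 'tvka'; at [17:23] match '"j5bf"', group 1 = 'j5bf'.
One capturing group, so `findall` returns just the captured substring from each match — 3 in all.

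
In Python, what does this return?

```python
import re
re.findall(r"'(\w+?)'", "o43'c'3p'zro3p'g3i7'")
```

['c', 'zro3p']

Walking the string: at [3:6] match "'c'", group 1 = 'c'; at [8:15] match "'zro3p'", group 1 = 'zro3p'.
With a single group, `findall` returns only what that group captured — 2 items.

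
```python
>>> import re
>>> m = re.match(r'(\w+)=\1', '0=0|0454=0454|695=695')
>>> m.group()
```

'0=0'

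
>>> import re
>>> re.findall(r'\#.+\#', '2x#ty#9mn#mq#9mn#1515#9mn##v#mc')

['#ty#9mn#mq#9mn#1515#9mn##v#']

Walking the string: at [2:29] → '#ty#9mn#mq#9mn#1515#9mn##v#'.
Since nothing is captured, `findall` lists the 1 matched substring directly.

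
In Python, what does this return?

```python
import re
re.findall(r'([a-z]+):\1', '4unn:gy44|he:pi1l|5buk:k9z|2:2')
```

`\1` has to match the exact text group 1 already captured.
Matches: at [21:24] match 'k:k', group 1 = 'k'.
`findall` collects group 1 from the one match (1 total).

['k']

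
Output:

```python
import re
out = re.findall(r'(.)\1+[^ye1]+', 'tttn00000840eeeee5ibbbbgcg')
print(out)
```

['t', 'e']

The backreference `\1` re-matches whatever the first group consumed, character for character.
Because there's exactly one group, `findall` drops the full match and keeps group 1 from each hit.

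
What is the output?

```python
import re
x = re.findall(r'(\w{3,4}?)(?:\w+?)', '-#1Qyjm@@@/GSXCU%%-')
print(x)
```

['1Qy', 'GSX']

Pattern: 3 to 4 of a word character (lazy) (captured); then one or more of a word character (lazy) (non-capturing group).
A `+?`/`*?`/`{m,n}?` starts at its minimum and grows only as far as needed for what follows to match.
Walking the string: at [2:6] match '1Qyj', group 1 = '1Qy'; at [11:15] match 'GSXC', group 1 = 'GSX'.
With a single group, `findall` returns only what that group captured — 2 items.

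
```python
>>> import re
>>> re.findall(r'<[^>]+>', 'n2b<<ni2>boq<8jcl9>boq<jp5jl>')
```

['<<ni2>', '<8jcl9>', '<jp5jl>']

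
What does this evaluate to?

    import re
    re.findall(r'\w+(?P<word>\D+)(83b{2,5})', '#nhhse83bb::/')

[('e', '83bb')]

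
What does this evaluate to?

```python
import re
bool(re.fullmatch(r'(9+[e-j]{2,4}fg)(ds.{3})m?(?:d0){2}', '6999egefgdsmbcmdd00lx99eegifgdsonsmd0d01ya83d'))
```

False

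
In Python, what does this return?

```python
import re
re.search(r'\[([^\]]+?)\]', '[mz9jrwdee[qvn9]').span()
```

(0, 16)

`re.search` tries every starting position until one works.
The match spans [0:16] → '[mz9jrwdee[qvn9]'.
Captured: group 1 = 'mz9jrwdee[qvn9'.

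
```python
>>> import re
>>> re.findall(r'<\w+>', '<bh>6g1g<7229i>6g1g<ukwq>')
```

['<bh>', '<7229i>', '<ukwq>']

Since nothing is captured, `findall` lists the 3 matched substrings directly.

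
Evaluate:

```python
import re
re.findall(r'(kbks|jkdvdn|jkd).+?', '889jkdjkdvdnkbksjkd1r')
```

['jkd', 'kbks']

One capturing group, so `findall` returns just the captured substring from each match — 2 in all.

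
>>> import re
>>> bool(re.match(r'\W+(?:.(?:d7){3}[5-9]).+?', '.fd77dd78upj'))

The pattern matches one or more of a non-word character; then any character, then the literal 'd7' repeated 3 times, then a character in [5-9] (non-capturing group); then one or more of any character (lazy).
`match` is anchored at position 0; if the pattern doesn't fit there, it returns None.
Here the pattern fails at index 0, so the call returns None, and `bool(None)` is False.

False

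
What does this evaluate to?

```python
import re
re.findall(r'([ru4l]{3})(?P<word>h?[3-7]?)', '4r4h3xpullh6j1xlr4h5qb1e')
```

[('4r4', 'h3'), ('ull', 'h6'), ('lr4', 'h5')]

The pattern matches exactly 3 of one of [ru4l] (captured); then optionally the literal 'h', then optionally a character in [3-7] (captured as 'word').
Matches: at [0:5] match '4r4h3', groups = ('4r4', 'h3'); at [7:12] match 'ullh6', groups = ('ull', 'h6'); at [15:20] match 'lr4h5', groups = ('lr4', 'h5').
With 2 capturing groups, `findall` returns a 2-tuple per match.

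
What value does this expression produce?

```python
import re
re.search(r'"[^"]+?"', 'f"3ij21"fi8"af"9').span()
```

(1, 8)

`re.search` tries every starting position until one works.
The match spans [1:8] → '"3ij21"'.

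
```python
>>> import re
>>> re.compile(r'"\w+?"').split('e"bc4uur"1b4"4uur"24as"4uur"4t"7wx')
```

['e', '1b4', '24as', '4t"7wx']

Matches to split on: at [1:9] → '"bc4uur"'; at [12:18] → '"4uur"'; at [22:28] → '"4uur"'.
The string is cut at each match, leaving 4 pieces.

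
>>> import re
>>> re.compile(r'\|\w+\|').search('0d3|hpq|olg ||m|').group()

'|hpq|'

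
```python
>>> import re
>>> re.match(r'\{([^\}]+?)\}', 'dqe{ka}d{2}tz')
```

None

`re.match` only tries the pattern at the start of the string.
Here position 0 doesn't satisfy it, so the call returns None.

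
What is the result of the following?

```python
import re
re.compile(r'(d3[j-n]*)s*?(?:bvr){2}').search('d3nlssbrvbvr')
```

None

This matches the literal 'd3', then zero or more of a character in [j-n] (captured); then zero or more of the literal 's' (lazy), then the literal 'bvr' repeated 2 times.
`re.search` tries every starting position until one works.
Here nothing in the string fits, so the call returns None.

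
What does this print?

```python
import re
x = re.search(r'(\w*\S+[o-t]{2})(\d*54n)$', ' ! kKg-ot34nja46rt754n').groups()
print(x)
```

('kKg-ot34nja46rt', '754n')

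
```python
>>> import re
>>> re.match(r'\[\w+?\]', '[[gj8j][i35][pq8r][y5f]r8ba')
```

`match` is anchored at position 0; if the pattern doesn't fit there, it returns None.
Here the string doesn't start with a match, so the call returns None.

None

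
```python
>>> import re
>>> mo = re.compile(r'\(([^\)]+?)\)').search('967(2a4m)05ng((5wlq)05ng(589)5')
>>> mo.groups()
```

('2a4m',)

`search` walks the string left to right and returns the first match it finds.
The match spans [3:9] → '(2a4m)'.
Captured: group 1 = '2a4m'.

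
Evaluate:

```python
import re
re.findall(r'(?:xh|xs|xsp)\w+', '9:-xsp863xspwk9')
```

Scanning left to right: at [3:15] → 'xsp863xspwk9'.
No capturing groups, so `findall` returns the 1 full match string.

['xsp863xspwk9']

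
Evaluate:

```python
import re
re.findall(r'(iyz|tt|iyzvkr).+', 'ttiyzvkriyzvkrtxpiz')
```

Scanning left to right: at [0:19] match 'ttiyzvkriyzvkrtxpiz', group 1 = 'tt'.
One capturing group, so `findall` returns just the captured substring from the one match — 1 in all.

['tt']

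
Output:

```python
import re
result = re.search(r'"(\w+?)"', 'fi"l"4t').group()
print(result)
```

"l"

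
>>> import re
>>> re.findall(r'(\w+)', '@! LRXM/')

Pattern: one or more of a word character (captured).
Scanning left to right: at [3:7] match 'LRXM', group 1 = 'LRXM'.
With a single group, `findall` returns only what that group captured — 1 item.

['LRXM']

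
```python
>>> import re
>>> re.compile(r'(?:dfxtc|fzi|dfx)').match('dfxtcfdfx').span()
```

`re.match` won't scan ahead — the pattern has to work from the very first character.
The match spans [0:5] → 'dfxtc'.

(0, 5)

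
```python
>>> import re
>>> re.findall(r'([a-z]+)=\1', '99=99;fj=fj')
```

The backreference `\1` re-matches whatever the first group consumed, character for character.
With a single group, `findall` returns only what that group captured — 1 item.

['fj']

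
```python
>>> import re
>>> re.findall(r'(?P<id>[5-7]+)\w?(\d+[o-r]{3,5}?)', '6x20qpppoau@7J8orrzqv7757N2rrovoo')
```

[('6', '20qpp'), ('7', '8orr'), ('7757', '2rro')]

Pattern: one or more of a character in [5-7] (captured as 'id'); then optionally a word character; then one or more of a digit, then 3 to 5 of a character in [o-r] (lazy) (captured).
A `+?`/`*?`/`{m,n}?` starts at its minimum and grows only as far as needed for what follows to match.
Walking the string: at [0:7] match '6x20qpp', groups = ('6', '20qpp'); at [12:18] match '7J8orr', groups = ('7', '8orr'); at [21:30] match '7757N2rro', groups = ('7757', '2rro').
Multiple groups make `findall` return tuples — one 2-tuple for each match.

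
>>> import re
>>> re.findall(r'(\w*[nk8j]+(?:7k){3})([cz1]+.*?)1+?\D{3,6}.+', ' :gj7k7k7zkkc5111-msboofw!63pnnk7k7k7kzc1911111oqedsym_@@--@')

[('63pnnk7k7k7k', 'zc19')]

The pattern matches zero or more of a word character, then one or more of one of [nk8j], then the literal '7k' repeated 3 times (captured); then one or more of one of [cz1], then zero or more of any character (lazy) (captured); then one or more of a literal '1' (lazy); then 3 to 6 of a non-digit, then one or more of any character.
A non-greedy quantifier consumes as few characters as it can — just enough that the remainder of the pattern still matches from where it stops; whatever follows it matches normally.
Scanning left to right: at [26:60] match '63pnnk7k7k7kzc1911111oqedsym_@@--@', groups = ('63pnnk7k7k7k', 'zc19').
`findall` packs the 2 group values into a tuple for every match.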